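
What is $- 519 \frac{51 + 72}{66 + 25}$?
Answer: $- \frac{63837}{91} \approx -701.51$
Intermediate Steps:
$- 519 \frac{51 + 72}{66 + 25} = - 519 \cdot \frac{123}{91} = - 519 \cdot 123 \cdot \frac{1}{91} = \left(-519\right) \frac{123}{91} = - \frac{63837}{91}$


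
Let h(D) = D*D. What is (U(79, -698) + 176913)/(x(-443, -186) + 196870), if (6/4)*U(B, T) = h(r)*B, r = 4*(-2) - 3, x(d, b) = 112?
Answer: 549857/590946 ≈ 0.93047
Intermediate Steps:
r = -11 (r = -8 - 3 = -11)
h(D) = D²
U(B, T) = 242*B/3 (U(B, T) = 2*((-11)²*B)/3 = 2*(121*B)/3 = 242*B/3)
(U(79, -698) + 176913)/(x(-443, -186) + 196870) = ((242/3)*79 + 176913)/(112 + 196870) = (19118/3 + 176913)/196982 = (549857/3)*(1/196982) = 549857/590946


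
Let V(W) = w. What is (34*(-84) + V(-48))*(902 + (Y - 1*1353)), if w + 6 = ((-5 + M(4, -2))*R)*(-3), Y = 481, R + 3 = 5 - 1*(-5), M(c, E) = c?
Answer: -85230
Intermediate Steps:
R = 7 (R = -3 + (5 - 1*(-5)) = -3 + (5 + 5) = -3 + 10 = 7)
w = 15 (w = -6 + ((-5 + 4)*7)*(-3) = -6 - 1*7*(-3) = -6 - 7*(-3) = -6 + 21 = 15)
V(W) = 15
(34*(-84) + V(-48))*(902 + (Y - 1*1353)) = (34*(-84) + 15)*(902 + (481 - 1*1353)) = (-2856 + 15)*(902 + (481 - 1353)) = -2841*(902 - 872) = -2841*30 = -85230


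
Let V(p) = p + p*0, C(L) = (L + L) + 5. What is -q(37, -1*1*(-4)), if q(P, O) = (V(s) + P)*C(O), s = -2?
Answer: -455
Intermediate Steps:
C(L) = 5 + 2*L (C(L) = 2*L + 5 = 5 + 2*L)
V(p) = p (V(p) = p + 0 = p)
q(P, O) = (-2 + P)*(5 + 2*O)
-q(37, -1*1*(-4)) = -(-2 + 37)*(5 + 2*(-1*1*(-4))) = -35*(5 + 2*(-1*(-4))) = -35*(5 + 2*4) = -35*(5 + 8) = -35*13 = -1*455 = -455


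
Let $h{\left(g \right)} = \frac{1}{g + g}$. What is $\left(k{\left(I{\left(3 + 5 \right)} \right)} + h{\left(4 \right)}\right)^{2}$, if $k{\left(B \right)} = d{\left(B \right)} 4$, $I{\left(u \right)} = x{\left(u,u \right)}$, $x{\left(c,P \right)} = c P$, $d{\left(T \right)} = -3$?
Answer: $\frac{9025}{64} \approx 141.02$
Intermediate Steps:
$x{\left(c,P \right)} = P c$
$I{\left(u \right)} = u^{2}$ ($I{\left(u \right)} = u u = u^{2}$)
$k{\left(B \right)} = -12$ ($k{\left(B \right)} = \left(-3\right) 4 = -12$)
$h{\left(g \right)} = \frac{1}{2 g}$
$\left(k{\left(I{\left(3 + 5 \right)} \right)} + h{\left(4 \right)}\right)^{2} = \left(-12 + \frac{1}{2 \cdot 4}\right)^{2} = \left(-12 + \frac{1}{2} \cdot \frac{1}{4}\right)^{2} = \left(-12 + \frac{1}{8}\right)^{2} = \left(- \frac{95}{8}\right)^{2} = \frac{9025}{64}$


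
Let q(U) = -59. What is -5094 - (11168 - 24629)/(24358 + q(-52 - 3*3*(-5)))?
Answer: -123765645/24299 ≈ -5093.4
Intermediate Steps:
-5094 - (11168 - 24629)/(24358 + q(-52 - 3*3*(-5))) = -5094 - (11168 - 24629)/(24358 - 59) = -5094 - (-13461)/24299 = -5094 - 1*(-13461/24299) = -5094 + 13461/24299 = -123765645/24299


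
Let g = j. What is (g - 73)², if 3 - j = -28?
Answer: 1764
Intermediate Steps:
j = 31 (j = 3 - 1*(-28) = 3 + 28 = 31)
g = 31
(g - 73)² = (31 - 73)² = (-42)² = 1764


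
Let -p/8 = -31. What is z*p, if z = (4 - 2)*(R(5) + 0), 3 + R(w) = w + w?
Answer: 3472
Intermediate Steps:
p = 248 (p = -8*(-31) = 248)
R(w) = -3 + 2*w (R(w) = -3 + (w + w) = -3 + 2*w)
z = 14 (z = (4 - 2)*((-3 + 2*5) + 0) = 2*((-3 + 10) + 0) = 2*(7 + 0) = 2*7 = 14)
z*p = 14*248 = 3472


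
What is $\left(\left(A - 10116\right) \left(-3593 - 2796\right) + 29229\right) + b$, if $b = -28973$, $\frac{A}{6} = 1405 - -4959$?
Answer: $-179326196$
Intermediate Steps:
$A = 38184$ ($A = 6 \left(1405 - -4959\right) = 6 \left(1405 + 4959\right) = 6 \cdot 6364 = 38184$)
$\left(\left(A - 10116\right) \left(-3593 - 2796\right) + 29229\right) + b = \left(\left(38184 - 10116\right) \left(-3593 - 2796\right) + 29229\right) - 28973 = \left(28068 \left(-6389\right) + 29229\right) - 28973 = \left(-179326452 + 29229\right) - 28973 = -179297223 - 28973 = -179326196$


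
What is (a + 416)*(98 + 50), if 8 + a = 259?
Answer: 98716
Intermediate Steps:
a = 251 (a = -8 + 259 = 251)
(a + 416)*(98 + 50) = (251 + 416)*(98 + 50) = 667*148 = 98716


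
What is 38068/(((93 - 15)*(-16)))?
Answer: -9517/312 ≈ -30.503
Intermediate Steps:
38068/(((93 - 15)*(-16))) = 38068/((78*(-16))) = 38068/(-1248) = 38068*(-1/1248) = -9517/312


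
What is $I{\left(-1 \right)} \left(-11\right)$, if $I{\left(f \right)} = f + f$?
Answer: $22$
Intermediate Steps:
$I{\left(f \right)} = 2 f$
$I{\left(-1 \right)} \left(-11\right) = 2 \left(-1\right) \left(-11\right) = \left(-2\right) \left(-11\right) = 22$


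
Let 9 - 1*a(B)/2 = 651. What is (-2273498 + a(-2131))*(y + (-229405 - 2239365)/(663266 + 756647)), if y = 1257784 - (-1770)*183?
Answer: -5108854195105260264/1419913 ≈ -3.5980e+12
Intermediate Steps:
a(B) = -1284 (a(B) = 18 - 2*651 = 18 - 1302 = -1284)
y = 1581694 (y = 1257784 - 1*(-323910) = 1257784 + 323910 = 1581694)
(-2273498 + a(-2131))*(y + (-229405 - 2239365)/(663266 + 756647)) = (-2273498 - 1284)*(1581694 + (-229405 - 2239365)/(663266 + 756647)) = -2274782*(1581694 - 2468770/1419913) = -2274782*2245865403852/1419913 = -5108854195105260264/1419913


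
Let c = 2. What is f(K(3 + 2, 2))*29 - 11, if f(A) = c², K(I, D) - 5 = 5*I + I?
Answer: 105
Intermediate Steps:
K(I, D) = 5 + 6*I (K(I, D) = 5 + (5*I + I) = 5 + 6*I)
f(A) = 4 (f(A) = 2² = 4)
f(K(3 + 2, 2))*29 - 11 = 4*29 - 11 = 116 - 11 = 105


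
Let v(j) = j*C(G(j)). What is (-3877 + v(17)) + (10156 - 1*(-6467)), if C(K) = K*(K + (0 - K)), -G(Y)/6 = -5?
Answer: 12746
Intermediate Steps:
G(Y) = 30 (G(Y) = -6*(-5) = 30)
C(K) = 0 (C(K) = K*(K - K) = K*0 = 0)
v(j) = 0 (v(j) = j*0 = 0)
(-3877 + v(17)) + (10156 - 1*(-6467)) = (-3877 + 0) + (10156 - 1*(-6467)) = -3877 + (10156 + 6467) = -3877 + 16623 = 12746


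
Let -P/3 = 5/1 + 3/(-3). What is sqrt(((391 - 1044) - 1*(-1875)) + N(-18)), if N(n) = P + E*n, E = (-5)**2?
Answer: 2*sqrt(190) ≈ 27.568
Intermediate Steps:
E = 25
P = -12 (P = -3*(5/1 + 3/(-3)) = -3*(5*1 + 3*(-1/3)) = -3*(5 - 1) = -3*4 = -12)
N(n) = -12 + 25*n
sqrt(((391 - 1044) - 1*(-1875)) + N(-18)) = sqrt(((391 - 1044) - 1*(-1875)) + (-12 + 25*(-18))) = sqrt((-653 + 1875) + (-12 - 450)) = sqrt(1222 - 462) = sqrt(760) = 2*sqrt(190)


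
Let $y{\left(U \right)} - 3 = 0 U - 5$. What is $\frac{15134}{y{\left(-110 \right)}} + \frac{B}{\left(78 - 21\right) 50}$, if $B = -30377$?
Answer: $- \frac{21596327}{2850} \approx -7577.7$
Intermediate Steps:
$y{\left(U \right)} = -2$ ($y{\left(U \right)} = 3 - \left(5 + 0 U\right) = 3 + \left(0 - 5\right) = 3 - 5 = -2$)
$\frac{15134}{y{\left(-110 \right)}} + \frac{B}{\left(78 - 21\right) 50} = \frac{15134}{-2} - \frac{30377}{\left(78 - 21\right) 50} = 15134 \left(- \frac{1}{2}\right) - \frac{30377}{57 \cdot 50} = -7567 - \frac{30377}{2850} = - \frac{21596327}{2850}$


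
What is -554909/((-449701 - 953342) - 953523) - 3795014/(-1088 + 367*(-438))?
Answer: 4516502052515/190686251022 ≈ 23.686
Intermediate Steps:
-554909/((-449701 - 953342) - 953523) - 3795014/(-1088 + 367*(-438)) = -554909/(-1403043 - 953523) - 3795014/(-1088 - 160746) = -554909/(-2356566) - 3795014/(-161834) = -554909*(-1/2356566) - 3795014*(-1/161834) = 554909/2356566 + 1897507/80917 = 4516502052515/190686251022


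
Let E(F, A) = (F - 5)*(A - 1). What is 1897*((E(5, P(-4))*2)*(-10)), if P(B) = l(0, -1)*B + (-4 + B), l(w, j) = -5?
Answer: 0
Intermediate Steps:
P(B) = -4 - 4*B (P(B) = -5*B + (-4 + B) = -4 - 4*B)
E(F, A) = (-1 + A)*(-5 + F) (E(F, A) = (-5 + F)*(-1 + A) = (-1 + A)*(-5 + F))
1897*((E(5, P(-4))*2)*(-10)) = 1897*(((5 - 1*5 - 5*(-4 - 4*(-4)) + (-4 - 4*(-4))*5)*2)*(-10)) = 1897*(((5 - 5 - 5*(-4 + 16) + (-4 + 16)*5)*2)*(-10)) = 1897*(((5 - 5 - 5*12 + 12*5)*2)*(-10)) = 1897*(((5 - 5 - 60 + 60)*2)*(-10)) = 1897*((0*2)*(-10)) = 1897*(0*(-10)) = 1897*0 = 0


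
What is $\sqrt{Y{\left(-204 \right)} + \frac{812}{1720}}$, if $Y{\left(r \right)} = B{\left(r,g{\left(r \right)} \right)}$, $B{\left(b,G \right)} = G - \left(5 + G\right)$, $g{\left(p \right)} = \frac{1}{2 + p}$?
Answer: $\frac{i \sqrt{837210}}{430} \approx 2.1279 i$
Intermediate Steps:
$B{\left(b,G \right)} = -5$
$Y{\left(r \right)} = -5$
$\sqrt{Y{\left(-204 \right)} + \frac{812}{1720}} = \sqrt{-5 + \frac{812}{1720}} = \sqrt{-5 + 812 \cdot \frac{1}{1720}} = \sqrt{-5 + \frac{203}{430}} = \sqrt{- \frac{1947}{430}} = \frac{i \sqrt{837210}}{430}$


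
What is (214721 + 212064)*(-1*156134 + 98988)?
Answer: -24389055610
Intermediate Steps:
(214721 + 212064)*(-1*156134 + 98988) = 426785*(-156134 + 98988) = 426785*(-57146) = -24389055610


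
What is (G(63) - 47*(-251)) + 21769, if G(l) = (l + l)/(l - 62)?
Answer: 33692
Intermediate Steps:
G(l) = 2*l/(-62 + l) (G(l) = (2*l)/(-62 + l) = 2*l/(-62 + l))
(G(63) - 47*(-251)) + 21769 = (2*63/(-62 + 63) - 47*(-251)) + 21769 = (2*63/1 + 11797) + 21769 = (2*63*1 + 11797) + 21769 = (126 + 11797) + 21769 = 11923 + 21769 = 33692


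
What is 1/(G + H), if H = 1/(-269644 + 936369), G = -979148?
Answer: -666725/652822450299 ≈ -1.0213e-6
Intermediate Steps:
H = 1/666725 ≈ 1.4999e-6
1/(G + H) = 1/(-979148 + 1/666725) = 1/(-652822450299/666725) = -666725/652822450299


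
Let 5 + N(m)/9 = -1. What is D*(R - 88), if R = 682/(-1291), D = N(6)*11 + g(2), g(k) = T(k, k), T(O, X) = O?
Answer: 67659680/1291 ≈ 52409.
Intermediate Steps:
N(m) = -54 (N(m) = -45 + 9*(-1) = -45 - 9 = -54)
g(k) = k
D = -592 (D = -54*11 + 2 = -594 + 2 = -592)
R = -682/1291 (R = 682*(-1/1291) = -682/1291 ≈ -0.52827)
D*(R - 88) = -592*(-682/1291 - 88) = -592*(-114290/1291) = 67659680/1291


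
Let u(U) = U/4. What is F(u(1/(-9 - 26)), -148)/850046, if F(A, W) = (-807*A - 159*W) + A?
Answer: 1647643/59503220 ≈ 0.027690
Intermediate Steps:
u(U) = U/4 (u(U) = U*(¼) = U/4)
F(A, W) = -806*A - 159*W
F(u(1/(-9 - 26)), -148)/850046 = (-403/(2*(-9 - 26)) - 159*(-148))/850046 = (-403/(2*(-35)) + 23532)*(1/850046) = (-403*(-1)/(2*35) + 23532)*(1/850046) = (-806*(-1/140) + 23532)*(1/850046) = (403/70 + 23532)*(1/850046) = (1647643/70)*(1/850046) = 1647643/59503220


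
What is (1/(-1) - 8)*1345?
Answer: -12105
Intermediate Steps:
(1/(-1) - 8)*1345 = (-1 - 8)*1345 = -9*1345 = -12105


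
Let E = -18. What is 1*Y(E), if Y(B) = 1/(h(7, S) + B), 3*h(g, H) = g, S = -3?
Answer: -3/47 ≈ -0.063830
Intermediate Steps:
h(g, H) = g/3
Y(B) = 1/(7/3 + B) (Y(B) = 1/((1/3)*7 + B) = 1/(7/3 + B))
1*Y(E) = 1*(3/(7 + 3*(-18))) = 1*(3/(7 - 54)) = 1*(3/(-47)) = 1*(3*(-1/47)) = 1*(-3/47) = -3/47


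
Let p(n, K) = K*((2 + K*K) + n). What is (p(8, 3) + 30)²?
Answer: 7569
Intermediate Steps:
p(n, K) = K*(2 + n + K²) (p(n, K) = K*((2 + K²) + n) = K*(2 + n + K²))
(p(8, 3) + 30)² = (3*(2 + 8 + 3²) + 30)² = (3*(2 + 8 + 9) + 30)² = (3*19 + 30)² = (57 + 30)² = 87² = 7569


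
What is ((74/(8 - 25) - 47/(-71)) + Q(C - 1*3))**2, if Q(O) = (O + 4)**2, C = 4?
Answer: 661518400/1456849 ≈ 454.07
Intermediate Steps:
Q(O) = (4 + O)**2
((74/(8 - 25) - 47/(-71)) + Q(C - 1*3))**2 = ((74/(8 - 25) - 47/(-71)) + (4 + (4 - 1*3))**2)**2 = ((74/(-17) - 47*(-1/71)) + (4 + (4 - 3))**2)**2 = ((74*(-1/17) + 47/71) + (4 + 1)**2)**2 = ((-74/17 + 47/71) + 5**2)**2 = (-4455/1207 + 25)**2 = (25720/1207)**2 = 661518400/1456849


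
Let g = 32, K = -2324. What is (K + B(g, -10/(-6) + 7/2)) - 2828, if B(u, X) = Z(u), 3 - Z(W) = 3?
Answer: -5152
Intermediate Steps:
Z(W) = 0 (Z(W) = 3 - 1*3 = 3 - 3 = 0)
B(u, X) = 0
(K + B(g, -10/(-6) + 7/2)) - 2828 = (-2324 + 0) - 2828 = -2324 - 2828 = -5152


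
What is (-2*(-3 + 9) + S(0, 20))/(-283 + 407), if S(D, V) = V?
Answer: 2/31 ≈ 0.064516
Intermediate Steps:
(-2*(-3 + 9) + S(0, 20))/(-283 + 407) = (-2*(-3 + 9) + 20)/(-283 + 407) = (-2*6 + 20)/124 = (-12 + 20)*(1/124) = 8*(1/124) = 2/31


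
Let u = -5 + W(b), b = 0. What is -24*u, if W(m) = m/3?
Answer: 120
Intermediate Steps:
W(m) = m/3 (W(m) = m*(⅓) = m/3)
u = -5 (u = -5 + (⅓)*0 = -5 + 0 = -5)
-24*u = -24*(-5) = -4*(-30) = 120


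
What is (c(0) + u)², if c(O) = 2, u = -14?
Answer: 144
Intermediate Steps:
(c(0) + u)² = (2 - 14)² = (-12)² = 144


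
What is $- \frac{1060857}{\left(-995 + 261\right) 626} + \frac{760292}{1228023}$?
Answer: $\frac{1652098805039}{564256920132} \approx 2.9279$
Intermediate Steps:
$- \frac{1060857}{\left(-995 + 261\right) 626} + \frac{760292}{1228023} = - \frac{1060857}{\left(-734\right) 626} + 760292 \cdot \frac{1}{1228023} = - \frac{1060857}{-459484} + \frac{760292}{1228023} = \left(-1060857\right) \left(- \frac{1}{459484}\right) + \frac{760292}{1228023} = \frac{1060857}{459484} + \frac{760292}{1228023} = \frac{1652098805039}{564256920132}$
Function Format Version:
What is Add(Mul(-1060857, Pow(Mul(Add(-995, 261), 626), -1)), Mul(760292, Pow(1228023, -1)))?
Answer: Rational(1652098805039, 564256920132) ≈ 2.9279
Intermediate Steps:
Add(Mul(-1060857, Pow(Mul(Add(-995, 261), 626), -1)), Mul(760292, Pow(1228023, -1))) = Add(Mul(-1060857, Pow(Mul(-734, 626), -1)), Mul(760292, Rational(1, 1228023))) = Add(Mul(-1060857, Pow(-459484, -1)), Rational(760292, 1228023)) = Add(Mul(-1060857, Rational(-1, 459484)), Rational(760292, 1228023)) = Add(Rational(1060857, 459484), Rational(760292, 1228023)) = Rational(1652098805039, 564256920132)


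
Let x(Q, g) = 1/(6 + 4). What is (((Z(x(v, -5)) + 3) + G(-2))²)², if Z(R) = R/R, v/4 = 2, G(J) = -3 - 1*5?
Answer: 256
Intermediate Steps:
G(J) = -8 (G(J) = -3 - 5 = -8)
v = 8 (v = 4*2 = 8)
x(Q, g) = ⅒ (x(Q, g) = 1/10 = ⅒)
Z(R) = 1
(((Z(x(v, -5)) + 3) + G(-2))²)² = (((1 + 3) - 8)²)² = ((4 - 8)²)² = ((-4)²)² = 16² = 256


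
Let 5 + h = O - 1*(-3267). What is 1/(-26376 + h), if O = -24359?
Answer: -1/47473 ≈ -2.1065e-5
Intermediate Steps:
h = -21097 (h = -5 + (-24359 - 1*(-3267)) = -5 + (-24359 + 3267) = -5 - 21092 = -21097)
1/(-26376 + h) = 1/(-26376 - 21097) = 1/(-47473) = -1/47473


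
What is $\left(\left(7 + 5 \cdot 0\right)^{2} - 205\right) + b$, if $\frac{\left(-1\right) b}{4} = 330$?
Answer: $-1476$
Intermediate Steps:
$b = -1320$ ($b = \left(-4\right) 330 = -1320$)
$\left(\left(7 + 5 \cdot 0\right)^{2} - 205\right) + b = \left(\left(7 + 5 \cdot 0\right)^{2} - 205\right) - 1320 = \left(\left(7 + 0\right)^{2} - 205\right) - 1320 = \left(7^{2} - 205\right) - 1320 = \left(49 - 205\right) - 1320 = -156 - 1320 = -1476$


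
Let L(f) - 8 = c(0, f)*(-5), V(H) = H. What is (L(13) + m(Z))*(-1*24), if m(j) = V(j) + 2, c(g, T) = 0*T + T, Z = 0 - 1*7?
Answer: 1488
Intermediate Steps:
Z = -7 (Z = 0 - 7 = -7)
c(g, T) = T (c(g, T) = 0 + T = T)
L(f) = 8 - 5*f (L(f) = 8 + f*(-5) = 8 - 5*f)
m(j) = 2 + j (m(j) = j + 2 = 2 + j)
(L(13) + m(Z))*(-1*24) = ((8 - 5*13) + (2 - 7))*(-1*24) = ((8 - 65) - 5)*(-24) = (-57 - 5)*(-24) = -62*(-24) = 1488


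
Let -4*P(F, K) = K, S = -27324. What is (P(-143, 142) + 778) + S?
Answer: -53163/2 ≈ -26582.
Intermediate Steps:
P(F, K) = -K/4
(P(-143, 142) + 778) + S = (-1/4*142 + 778) - 27324 = (-71/2 + 778) - 27324 = 1485/2 - 27324 = -53163/2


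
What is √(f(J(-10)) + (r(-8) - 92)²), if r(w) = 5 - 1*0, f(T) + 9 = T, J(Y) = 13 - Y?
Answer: √7583 ≈ 87.080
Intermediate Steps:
f(T) = -9 + T
r(w) = 5 (r(w) = 5 + 0 = 5)
√(f(J(-10)) + (r(-8) - 92)²) = √((-9 + (13 - 1*(-10))) + (5 - 92)²) = √((-9 + (13 + 10)) + (-87)²) = √((-9 + 23) + 7569) = √(14 + 7569) = √7583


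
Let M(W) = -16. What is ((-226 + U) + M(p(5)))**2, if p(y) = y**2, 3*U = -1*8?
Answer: 538756/9 ≈ 59862.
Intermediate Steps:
U = -8/3 (U = (-1*8)/3 = (1/3)*(-8) = -8/3 ≈ -2.6667)
((-226 + U) + M(p(5)))**2 = ((-226 - 8/3) - 16)**2 = (-686/3 - 16)**2 = (-734/3)**2 = 538756/9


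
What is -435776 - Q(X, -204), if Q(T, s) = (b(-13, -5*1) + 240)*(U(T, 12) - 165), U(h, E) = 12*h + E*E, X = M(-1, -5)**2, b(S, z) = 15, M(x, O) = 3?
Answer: -457961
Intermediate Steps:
X = 9 (X = 3**2 = 9)
U(h, E) = E**2 + 12*h (U(h, E) = 12*h + E**2 = E**2 + 12*h)
Q(T, s) = -5355 + 3060*T (Q(T, s) = (15 + 240)*((12**2 + 12*T) - 165) = 255*((144 + 12*T) - 165) = 255*(-21 + 12*T) = -5355 + 3060*T)
-435776 - Q(X, -204) = -435776 - (-5355 + 3060*9) = -435776 - (-5355 + 27540) = -435776 - 1*22185 = -435776 - 22185 = -457961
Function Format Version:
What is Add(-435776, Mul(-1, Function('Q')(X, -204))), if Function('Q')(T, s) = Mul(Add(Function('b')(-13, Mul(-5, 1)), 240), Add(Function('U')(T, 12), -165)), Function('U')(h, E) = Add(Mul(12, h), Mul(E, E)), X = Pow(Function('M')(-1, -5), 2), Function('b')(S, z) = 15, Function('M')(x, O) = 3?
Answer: -457961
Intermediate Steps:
X = 9 (X = Pow(3, 2) = 9)
Function('U')(h, E) = Add(Pow(E, 2), Mul(12, h)) (Function('U')(h, E) = Add(Mul(12, h), Pow(E, 2)) = Add(Pow(E, 2), Mul(12, h)))
Function('Q')(T, s) = Add(-5355, Mul(3060, T)) (Function('Q')(T, s) = Mul(Add(15, 240), Add(Add(Pow(12, 2), Mul(12, T)), -165)) = Mul(255, Add(Add(144, Mul(12, T)), -165)) = Mul(255, Add(-21, Mul(12, T))) = Add(-5355, Mul(3060, T)))
Add(-435776, Mul(-1, Function('Q')(X, -204))) = Add(-435776, Mul(-1, Add(-5355, Mul(3060, 9)))) = Add(-435776, Mul(-1, Add(-5355, 27540))) = Add(-435776, Mul(-1, 22185)) = Add(-435776, -22185) = -457961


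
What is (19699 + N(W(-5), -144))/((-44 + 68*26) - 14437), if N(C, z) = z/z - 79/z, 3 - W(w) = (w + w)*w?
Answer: -2836879/1830672 ≈ -1.5496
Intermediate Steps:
W(w) = 3 - 2*w² (W(w) = 3 - (w + w)*w = 3 - 2*w*w = 3 - 2*w²)
N(C, z) = 1 - 79/z
(19699 + N(W(-5), -144))/((-44 + 68*26) - 14437) = (19699 + (-79 - 144)/(-144))/((-44 + 68*26) - 14437) = (19699 - 1/144*(-223))/((-44 + 1768) - 14437) = (19699 + 223/144)/(1724 - 14437) = (2836879/144)/(-12713) = (2836879/144)*(-1/12713) = -2836879/1830672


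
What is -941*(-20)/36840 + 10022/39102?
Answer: 9209251/12004314 ≈ 0.76716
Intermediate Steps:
-941*(-20)/36840 + 10022/39102 = 18820*(1/36840) + 10022*(1/39102) = 941/1842 + 5011/19551 = 9209251/12004314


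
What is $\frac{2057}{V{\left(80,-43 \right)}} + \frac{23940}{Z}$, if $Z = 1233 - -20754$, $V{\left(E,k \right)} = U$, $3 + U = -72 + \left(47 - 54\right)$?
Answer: $- \frac{686733}{28618} \approx -23.997$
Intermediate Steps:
$U = -82$ ($U = -3 + \left(-72 + \left(47 - 54\right)\right) = -3 - 79 = -82$)
$V{\left(E,k \right)} = -82$
$Z = 21987$ ($Z = 1233 + 20754 = 21987$)
$\frac{2057}{V{\left(80,-43 \right)}} + \frac{23940}{Z} = \frac{2057}{-82} + \frac{23940}{21987} = 2057 \left(- \frac{1}{82}\right) + 23940 \cdot \frac{1}{21987} = - \frac{2057}{82} + \frac{380}{349} = - \frac{686733}{28618}$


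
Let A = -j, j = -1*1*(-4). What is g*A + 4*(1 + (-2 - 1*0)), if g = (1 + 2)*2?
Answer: -28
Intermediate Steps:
g = 6 (g = 3*2 = 6)
j = 4 (j = -1*(-4) = 4)
A = -4 (A = -1*4 = -4)
g*A + 4*(1 + (-2 - 1*0)) = 6*(-4) + 4*(1 + (-2 - 1*0)) = -24 + 4*(1 + (-2 + 0)) = -24 + 4*(1 - 2) = -24 + 4*(-1) = -24 - 4 = -28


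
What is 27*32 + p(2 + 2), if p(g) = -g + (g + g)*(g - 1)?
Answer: 884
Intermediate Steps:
p(g) = -g + 2*g*(-1 + g) (p(g) = -g + (2*g)*(-1 + g) = -g + 2*g*(-1 + g))
27*32 + p(2 + 2) = 27*32 + (2 + 2)*(-3 + 2*(2 + 2)) = 864 + 4*(-3 + 2*4) = 864 + 4*(-3 + 8) = 864 + 4*5 = 864 + 20 = 884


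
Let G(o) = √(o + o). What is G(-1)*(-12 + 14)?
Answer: 2*I*√2 ≈ 2.8284*I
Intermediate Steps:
G(o) = √2*√o (G(o) = √(2*o) = √2*√o)
G(-1)*(-12 + 14) = (√2*√(-1))*(-12 + 14) = (√2*I)*2 = (I*√2)*2 = 2*I*√2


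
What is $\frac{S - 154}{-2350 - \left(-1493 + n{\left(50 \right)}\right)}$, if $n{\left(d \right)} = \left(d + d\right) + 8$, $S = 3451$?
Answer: $- \frac{3297}{965} \approx -3.4166$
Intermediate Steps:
$n{\left(d \right)} = 8 + 2 d$ ($n{\left(d \right)} = 2 d + 8 = 8 + 2 d$)
$\frac{S - 154}{-2350 - \left(-1493 + n{\left(50 \right)}\right)} = \frac{3451 - 154}{-2350 + \left(1493 - \left(8 + 2 \cdot 50\right)\right)} = \frac{3297}{-2350 + \left(1493 - \left(8 + 100\right)\right)} = \frac{3297}{-2350 + \left(1493 - 108\right)} = \frac{3297}{-2350 + 1385} = \frac{3297}{-965} = 3297 \left(- \frac{1}{965}\right) = - \frac{3297}{965}$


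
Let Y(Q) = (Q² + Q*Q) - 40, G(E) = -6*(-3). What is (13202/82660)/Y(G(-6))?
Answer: 6601/25128640 ≈ 0.00026269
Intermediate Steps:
G(E) = 18
Y(Q) = -40 + 2*Q² (Y(Q) = (Q² + Q²) - 40 = 2*Q² - 40 = -40 + 2*Q²)
(13202/82660)/Y(G(-6)) = (13202/82660)/(-40 + 2*18²) = (13202*(1/82660))/(-40 + 2*324) = 6601/(41330*(-40 + 648)) = (6601/41330)/608 = (6601/41330)*(1/608) = 6601/25128640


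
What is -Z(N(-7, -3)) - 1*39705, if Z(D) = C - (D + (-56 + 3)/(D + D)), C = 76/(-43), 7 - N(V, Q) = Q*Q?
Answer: -6827021/172 ≈ -39692.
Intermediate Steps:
N(V, Q) = 7 - Q**2 (N(V, Q) = 7 - Q*Q = 7 - Q**2)
C = -76/43 (C = 76*(-1/43) = -76/43 ≈ -1.7674)
Z(D) = -76/43 - D + 53/(2*D) (Z(D) = -76/43 - (D + (-56 + 3)/(D + D)) = -76/43 - (D - 53*1/(2*D)) = -76/43 - (D - 53/(2*D)) = -76/43 + (-D + 53/(2*D)) = -76/43 - D + 53/(2*D))
-Z(N(-7, -3)) - 1*39705 = -(-76/43 - (7 - 1*(-3)**2) + 53/(2*(7 - 1*(-3)**2))) - 1*39705 = -(-76/43 - (7 - 1*9) + 53/(2*(7 - 1*9))) - 39705 = -(-76/43 - (7 - 9) + 53/(2*(7 - 9))) - 39705 = -(-76/43 - 1*(-2) + (53/2)/(-2)) - 39705 = -(-76/43 + 2 + (53/2)*(-1/2)) - 39705 = -(-76/43 + 2 - 53/4) - 39705 = -1*(-2239/172) - 39705 = 2239/172 - 39705 = -6827021/172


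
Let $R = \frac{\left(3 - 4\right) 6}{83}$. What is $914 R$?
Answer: $- \frac{5484}{83} \approx -66.072$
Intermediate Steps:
$R = - \frac{6}{83}$ ($R = \left(-1\right) 6 \cdot \frac{1}{83} = \left(-6\right) \frac{1}{83} = - \frac{6}{83} \approx -0.072289$)
$914 R = 914 \left(- \frac{6}{83}\right) = - \frac{5484}{83}$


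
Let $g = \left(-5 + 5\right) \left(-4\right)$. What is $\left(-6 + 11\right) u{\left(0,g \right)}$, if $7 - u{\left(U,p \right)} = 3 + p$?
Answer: $20$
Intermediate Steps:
$g = 0$ ($g = 0 \left(-4\right) = 0$)
$u{\left(U,p \right)} = 4 - p$ ($u{\left(U,p \right)} = 7 - \left(3 + p\right) = 4 - p$)
$\left(-6 + 11\right) u{\left(0,g \right)} = \left(-6 + 11\right) \left(4 - 0\right) = 5 \left(4 + 0\right) = 5 \cdot 4 = 20$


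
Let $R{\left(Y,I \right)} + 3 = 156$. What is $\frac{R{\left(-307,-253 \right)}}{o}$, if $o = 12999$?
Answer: $\frac{51}{4333} \approx 0.01177$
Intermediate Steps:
$R{\left(Y,I \right)} = 153$ ($R{\left(Y,I \right)} = -3 + 156 = 153$)
$\frac{R{\left(-307,-253 \right)}}{o} = \frac{153}{12999} = 153 \cdot \frac{1}{12999} = \frac{51}{4333}$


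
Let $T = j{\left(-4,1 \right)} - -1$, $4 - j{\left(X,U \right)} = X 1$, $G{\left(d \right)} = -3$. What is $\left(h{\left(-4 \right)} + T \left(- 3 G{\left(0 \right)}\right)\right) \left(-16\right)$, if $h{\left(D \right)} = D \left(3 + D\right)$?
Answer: $-1360$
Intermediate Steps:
$j{\left(X,U \right)} = 4 - X$ ($j{\left(X,U \right)} = 4 - X 1 = 4 - X$)
$T = 9$ ($T = \left(4 - -4\right) - -1 = \left(4 + 4\right) + 1 = 8 + 1 = 9$)
$\left(h{\left(-4 \right)} + T \left(- 3 G{\left(0 \right)}\right)\right) \left(-16\right) = \left(- 4 \left(3 - 4\right) + 9 \left(\left(-3\right) \left(-3\right)\right)\right) \left(-16\right) = \left(\left(-4\right) \left(-1\right) + 9 \cdot 9\right) \left(-16\right) = \left(4 + 81\right) \left(-16\right) = 85 \left(-16\right) = -1360$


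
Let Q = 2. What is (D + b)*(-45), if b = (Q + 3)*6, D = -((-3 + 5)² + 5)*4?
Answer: 270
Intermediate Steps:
D = -36 (D = -(2² + 5)*4 = -(4 + 5)*4 = -9*4 = -1*36 = -36)
b = 30 (b = (2 + 3)*6 = 5*6 = 30)
(D + b)*(-45) = (-36 + 30)*(-45) = -6*(-45) = 270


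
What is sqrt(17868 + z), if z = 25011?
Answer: sqrt(42879) ≈ 207.07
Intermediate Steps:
sqrt(17868 + z) = sqrt(17868 + 25011) = sqrt(42879)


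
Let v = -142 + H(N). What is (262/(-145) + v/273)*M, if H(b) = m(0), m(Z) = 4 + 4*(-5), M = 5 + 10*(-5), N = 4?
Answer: 283308/2639 ≈ 107.35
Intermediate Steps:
M = -45 (M = 5 - 50 = -45)
m(Z) = -16 (m(Z) = 4 - 20 = -16)
H(b) = -16
v = -158 (v = -142 - 16 = -158)
(262/(-145) + v/273)*M = (262/(-145) - 158/273)*(-45) = (262*(-1/145) - 158*1/273)*(-45) = (-262/145 - 158/273)*(-45) = -94436/39585*(-45) = 283308/2639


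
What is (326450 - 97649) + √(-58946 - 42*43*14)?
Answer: 228801 + I*√84230 ≈ 2.288e+5 + 290.22*I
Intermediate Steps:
(326450 - 97649) + √(-58946 - 42*43*14) = 228801 + √(-58946 - 1806*14) = 228801 + √(-58946 - 25284) = 228801 + √(-84230) = 228801 + I*√84230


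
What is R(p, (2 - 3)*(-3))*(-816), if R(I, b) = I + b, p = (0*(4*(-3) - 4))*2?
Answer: -2448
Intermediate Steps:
p = 0 (p = (0*(-12 - 4))*2 = (0*(-16))*2 = 0*2 = 0)
R(p, (2 - 3)*(-3))*(-816) = (0 + (2 - 3)*(-3))*(-816) = (0 - 1*(-3))*(-816) = (0 + 3)*(-816) = 3*(-816) = -2448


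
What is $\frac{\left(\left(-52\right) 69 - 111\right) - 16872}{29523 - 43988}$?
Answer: $\frac{20571}{14465} \approx 1.4221$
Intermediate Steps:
$\frac{\left(\left(-52\right) 69 - 111\right) - 16872}{29523 - 43988} = \frac{\left(-3588 - 111\right) - 16872}{-14465} = \left(-3699 - 16872\right) \left(- \frac{1}{14465}\right) = \left(-20571\right) \left(- \frac{1}{14465}\right) = \frac{20571}{14465}$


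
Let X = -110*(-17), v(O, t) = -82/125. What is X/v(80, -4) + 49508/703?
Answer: -80133297/28823 ≈ -2780.2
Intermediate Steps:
v(O, t) = -82/125 (v(O, t) = -82*1/125 = -82/125)
X = 1870
X/v(80, -4) + 49508/703 = 1870/(-82/125) + 49508/703 = 1870*(-125/82) + 49508*(1/703) = -116875/41 + 49508/703 = -80133297/28823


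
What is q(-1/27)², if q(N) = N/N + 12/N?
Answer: 104329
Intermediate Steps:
q(N) = 1 + 12/N
q(-1/27)² = ((12 - 1/27)/((-1/27)))² = ((12 - 1*1/27)/((-1*1/27)))² = ((12 - 1/27)/(-1/27))² = (-27*323/27)² = (-323)² = 104329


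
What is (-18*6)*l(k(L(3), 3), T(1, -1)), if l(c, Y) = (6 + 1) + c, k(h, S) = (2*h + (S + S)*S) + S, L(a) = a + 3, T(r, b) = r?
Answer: -4320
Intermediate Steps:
L(a) = 3 + a
k(h, S) = S + 2*h + 2*S² (k(h, S) = (2*h + (2*S)*S) + S = (2*h + 2*S²) + S = S + 2*h + 2*S²)
l(c, Y) = 7 + c
(-18*6)*l(k(L(3), 3), T(1, -1)) = (-18*6)*(7 + (3 + 2*(3 + 3) + 2*3²)) = -108*(7 + (3 + 2*6 + 2*9)) = -108*(7 + (3 + 12 + 18)) = -108*(7 + 33) = -108*40 = -4320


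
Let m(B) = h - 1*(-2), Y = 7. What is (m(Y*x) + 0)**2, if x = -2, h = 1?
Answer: 9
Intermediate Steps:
m(B) = 3 (m(B) = 1 - 1*(-2) = 1 + 2 = 3)
(m(Y*x) + 0)**2 = (3 + 0)**2 = 3**2 = 9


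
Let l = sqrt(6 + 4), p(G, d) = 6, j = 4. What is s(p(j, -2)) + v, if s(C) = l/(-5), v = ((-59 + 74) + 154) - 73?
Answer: 96 - sqrt(10)/5 ≈ 95.368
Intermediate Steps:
l = sqrt(10) ≈ 3.1623
v = 96 (v = (15 + 154) - 73 = 169 - 73 = 96)
s(C) = -sqrt(10)/5 (s(C) = sqrt(10)/(-5) = sqrt(10)*(-1/5) = -sqrt(10)/5)
s(p(j, -2)) + v = -sqrt(10)/5 + 96 = 96 - sqrt(10)/5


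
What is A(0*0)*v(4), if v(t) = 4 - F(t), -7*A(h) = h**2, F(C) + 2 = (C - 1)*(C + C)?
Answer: 0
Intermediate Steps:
F(C) = -2 + 2*C*(-1 + C) (F(C) = -2 + (C - 1)*(C + C) = -2 + (-1 + C)*(2*C) = -2 + 2*C*(-1 + C))
A(h) = -h**2/7
v(t) = 6 - 2*t**2 + 2*t (v(t) = 4 - (-2 - 2*t + 2*t**2) = 4 + (2 - 2*t**2 + 2*t) = 6 - 2*t**2 + 2*t)
A(0*0)*v(4) = (-(0*0)**2/7)*(6 - 2*4**2 + 2*4) = (-1/7*0**2)*(6 - 2*16 + 8) = (-1/7*0)*(6 - 32 + 8) = 0*(-18) = 0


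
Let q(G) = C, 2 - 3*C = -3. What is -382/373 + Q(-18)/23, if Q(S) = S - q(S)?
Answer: -48365/25737 ≈ -1.8792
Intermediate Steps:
C = 5/3 (C = 2/3 - 1/3*(-3) = 2/3 + 1 = 5/3 ≈ 1.6667)
q(G) = 5/3
Q(S) = -5/3 + S (Q(S) = S - 1*5/3 = S - 5/3 = -5/3 + S)
-382/373 + Q(-18)/23 = -382/373 + (-5/3 - 18)/23 = -382*1/373 - 59/3*1/23 = -382/373 - 59/69 = -48365/25737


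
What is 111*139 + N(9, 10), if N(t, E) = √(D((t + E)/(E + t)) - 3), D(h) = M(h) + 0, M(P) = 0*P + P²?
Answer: 15429 + I*√2 ≈ 15429.0 + 1.4142*I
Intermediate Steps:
M(P) = P² (M(P) = 0 + P² = P²)
D(h) = h² (D(h) = h² + 0 = h²)
N(t, E) = I*√2 (N(t, E) = √(((t + E)/(E + t))² - 3) = √(((E + t)/(E + t))² - 3) = √(1² - 3) = √(1 - 3) = √(-2) = I*√2)
111*139 + N(9, 10) = 111*139 + I*√2 = 15429 + I*√2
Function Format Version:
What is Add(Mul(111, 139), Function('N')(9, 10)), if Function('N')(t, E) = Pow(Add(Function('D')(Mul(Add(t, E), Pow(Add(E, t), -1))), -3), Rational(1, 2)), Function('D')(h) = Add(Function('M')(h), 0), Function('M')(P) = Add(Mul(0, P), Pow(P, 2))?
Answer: Add(15429, Mul(I, Pow(2, Rational(1, 2)))) ≈ Add(15429., Mul(1.4142, I))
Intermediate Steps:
Function('M')(P) = Pow(P, 2) (Function('M')(P) = Add(0, Pow(P, 2)) = Pow(P, 2))
Function('D')(h) = Pow(h, 2) (Function('D')(h) = Add(Pow(h, 2), 0) = Pow(h, 2))
Function('N')(t, E) = Mul(I, Pow(2, Rational(1, 2))) (Function('N')(t, E) = Pow(Add(Pow(Mul(Add(t, E), Pow(Add(E, t), -1)), 2), -3), Rational(1, 2)) = Pow(Add(Pow(Mul(Add(E, t), Pow(Add(E, t), -1)), 2), -3), Rational(1, 2)) = Pow(Add(Pow(1, 2), -3), Rational(1, 2)) = Pow(Add(1, -3), Rational(1, 2)) = Pow(-2, Rational(1, 2)) = Mul(I, Pow(2, Rational(1, 2))))
Add(Mul(111, 139), Function('N')(9, 10)) = Add(Mul(111, 139), Mul(I, Pow(2, Rational(1, 2)))) = Add(15429, Mul(I, Pow(2, Rational(1, 2))))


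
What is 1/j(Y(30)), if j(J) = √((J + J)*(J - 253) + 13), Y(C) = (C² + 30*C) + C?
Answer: √5771833/5771833 ≈ 0.00041624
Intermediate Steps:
Y(C) = C² + 31*C
j(J) = √(13 + 2*J*(-253 + J)) (j(J) = √((2*J)*(-253 + J) + 13) = √(2*J*(-253 + J) + 13) = √(13 + 2*J*(-253 + J)))
1/j(Y(30)) = 1/(√(13 - 15180*(31 + 30) + 2*(30*(31 + 30))²)) = 1/(√(13 - 15180*61 + 2*(30*61)²)) = 1/(√(13 - 506*1830 + 2*1830²)) = 1/(√(13 - 925980 + 2*3348900)) = 1/(√(13 - 925980 + 6697800)) = 1/(√5771833) = √5771833/5771833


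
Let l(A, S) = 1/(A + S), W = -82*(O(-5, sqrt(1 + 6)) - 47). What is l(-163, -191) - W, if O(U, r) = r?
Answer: -1364317/354 + 82*sqrt(7) ≈ -3637.1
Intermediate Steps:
W = 3854 - 82*sqrt(7) (W = -82*(sqrt(1 + 6) - 47) = -82*(sqrt(7) - 47) = -82*(-47 + sqrt(7)) = 3854 - 82*sqrt(7) ≈ 3637.0)
l(-163, -191) - W = 1/(-163 - 191) - (3854 - 82*sqrt(7)) = 1/(-354) + (-3854 + 82*sqrt(7)) = -1/354 + (-3854 + 82*sqrt(7)) = -1364317/354 + 82*sqrt(7)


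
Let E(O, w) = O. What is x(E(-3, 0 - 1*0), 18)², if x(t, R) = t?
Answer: 9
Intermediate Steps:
x(E(-3, 0 - 1*0), 18)² = (-3)² = 9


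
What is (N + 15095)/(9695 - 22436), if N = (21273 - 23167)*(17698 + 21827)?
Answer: 74845255/12741 ≈ 5874.4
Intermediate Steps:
N = -74860350 (N = -1894*39525 = -74860350)
(N + 15095)/(9695 - 22436) = (-74860350 + 15095)/(9695 - 22436) = -74845255/(-12741) = -74845255*(-1/12741) = 74845255/12741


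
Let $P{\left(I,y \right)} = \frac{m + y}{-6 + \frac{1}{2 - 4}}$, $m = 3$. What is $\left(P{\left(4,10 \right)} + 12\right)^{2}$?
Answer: $100$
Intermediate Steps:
$P{\left(I,y \right)} = - \frac{6}{13} - \frac{2 y}{13}$ ($P{\left(I,y \right)} = \frac{3 + y}{-6 + \frac{1}{2 - 4}} = \frac{3 + y}{-6 + \frac{1}{-2}} = \frac{3 + y}{-6 - \frac{1}{2}} = \frac{3 + y}{- \frac{13}{2}} = \left(3 + y\right) \left(- \frac{2}{13}\right) = - \frac{6}{13} - \frac{2 y}{13}$)
$\left(P{\left(4,10 \right)} + 12\right)^{2} = \left(\left(- \frac{6}{13} - \frac{20}{13}\right) + 12\right)^{2} = \left(-2 + 12\right)^{2} = 10^{2} = 100$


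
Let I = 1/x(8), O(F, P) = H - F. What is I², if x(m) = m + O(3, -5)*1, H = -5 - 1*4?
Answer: 1/16 ≈ 0.062500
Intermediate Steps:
H = -9 (H = -5 - 4 = -9)
O(F, P) = -9 - F
x(m) = -12 + m (x(m) = m + (-9 - 1*3)*1 = m + (-9 - 3)*1 = m - 12*1 = m - 12 = -12 + m)
I = -¼ (I = 1/(-12 + 8) = 1/(-4) = -¼ ≈ -0.25000)
I² = (-¼)² = 1/16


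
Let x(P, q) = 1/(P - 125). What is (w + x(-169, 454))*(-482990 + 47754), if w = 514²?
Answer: -16903178490014/147 ≈ -1.1499e+11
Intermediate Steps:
w = 264196
x(P, q) = 1/(-125 + P)
(w + x(-169, 454))*(-482990 + 47754) = (264196 + 1/(-125 - 169))*(-482990 + 47754) = (264196 + 1/(-294))*(-435236) = (264196 - 1/294)*(-435236) = (77673623/294)*(-435236) = -16903178490014/147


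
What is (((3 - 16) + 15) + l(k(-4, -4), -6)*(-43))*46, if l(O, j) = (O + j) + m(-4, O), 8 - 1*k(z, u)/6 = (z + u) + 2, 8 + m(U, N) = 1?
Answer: -140346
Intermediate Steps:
m(U, N) = -7 (m(U, N) = -8 + 1 = -7)
k(z, u) = 36 - 6*u - 6*z (k(z, u) = 48 - 6*((z + u) + 2) = 48 - 6*((u + z) + 2) = 48 - 6*(2 + u + z) = 48 + (-12 - 6*u - 6*z) = 36 - 6*u - 6*z)
l(O, j) = -7 + O + j (l(O, j) = (O + j) - 7 = -7 + O + j)
(((3 - 16) + 15) + l(k(-4, -4), -6)*(-43))*46 = (((3 - 16) + 15) + (-7 + (36 - 6*(-4) - 6*(-4)) - 6)*(-43))*46 = ((-13 + 15) + (-7 + (36 + 24 + 24) - 6)*(-43))*46 = (2 + (-7 + 84 - 6)*(-43))*46 = (2 + 71*(-43))*46 = (2 - 3053)*46 = -3051*46 = -140346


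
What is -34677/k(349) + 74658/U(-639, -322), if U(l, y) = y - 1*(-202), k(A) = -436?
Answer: -591451/1090 ≈ -542.62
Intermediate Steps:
U(l, y) = 202 + y (U(l, y) = y + 202 = 202 + y)
-34677/k(349) + 74658/U(-639, -322) = -34677/(-436) + 74658/(202 - 322) = -34677*(-1/436) + 74658/(-120) = 34677/436 + 74658*(-1/120) = 34677/436 - 12443/20 = -591451/1090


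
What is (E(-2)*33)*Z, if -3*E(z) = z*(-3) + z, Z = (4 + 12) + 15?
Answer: -1364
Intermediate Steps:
Z = 31 (Z = 16 + 15 = 31)
E(z) = 2*z/3 (E(z) = -(z*(-3) + z)/3 = -(-3*z + z)/3 = -(-2)*z/3 = 2*z/3)
(E(-2)*33)*Z = (((⅔)*(-2))*33)*31 = -4/3*33*31 = -44*31 = -1364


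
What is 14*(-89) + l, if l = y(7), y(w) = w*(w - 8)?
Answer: -1253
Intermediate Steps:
y(w) = w*(-8 + w)
l = -7 (l = 7*(-8 + 7) = 7*(-1) = -7)
14*(-89) + l = 14*(-89) - 7 = -1246 - 7 = -1253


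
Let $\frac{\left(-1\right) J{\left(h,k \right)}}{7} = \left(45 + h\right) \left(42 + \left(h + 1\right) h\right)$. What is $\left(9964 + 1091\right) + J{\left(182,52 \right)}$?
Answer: $-52978917$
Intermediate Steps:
$J{\left(h,k \right)} = - 7 \left(42 + h \left(1 + h\right)\right) \left(45 + h\right)$ ($J{\left(h,k \right)} = - 7 \left(45 + h\right) \left(42 + \left(h + 1\right) h\right) = - 7 \left(45 + h\right) \left(42 + \left(1 + h\right) h\right) = - 7 \left(45 + h\right) \left(42 + h \left(1 + h\right)\right) = - 7 \left(42 + h \left(1 + h\right)\right) \left(45 + h\right)$)
$\left(9964 + 1091\right) + J{\left(182,52 \right)} = \left(9964 + 1091\right) - \left(124068 + 10665928 + 42199976\right) = 11055 - 52989972 = -52978917$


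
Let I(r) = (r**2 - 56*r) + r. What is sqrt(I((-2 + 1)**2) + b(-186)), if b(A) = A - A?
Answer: 3*I*sqrt(6) ≈ 7.3485*I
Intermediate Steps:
I(r) = r**2 - 55*r
b(A) = 0
sqrt(I((-2 + 1)**2) + b(-186)) = sqrt((-2 + 1)**2*(-55 + (-2 + 1)**2) + 0) = sqrt((-1)**2*(-55 + (-1)**2) + 0) = sqrt(1*(-55 + 1) + 0) = sqrt(1*(-54) + 0) = sqrt(-54 + 0) = sqrt(-54) = 3*I*sqrt(6)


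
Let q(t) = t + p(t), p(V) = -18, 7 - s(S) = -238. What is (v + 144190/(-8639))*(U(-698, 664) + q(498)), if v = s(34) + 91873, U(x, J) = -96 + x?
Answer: -249838248568/8639 ≈ -2.8920e+7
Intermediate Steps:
s(S) = 245 (s(S) = 7 - 1*(-238) = 7 + 238 = 245)
q(t) = -18 + t (q(t) = t - 18 = -18 + t)
v = 92118 (v = 245 + 91873 = 92118)
(v + 144190/(-8639))*(U(-698, 664) + q(498)) = (92118 + 144190/(-8639))*((-96 - 698) + (-18 + 498)) = (92118 + 144190*(-1/8639))*(-794 + 480) = (92118 - 144190/8639)*(-314) = (795663212/8639)*(-314) = -249838248568/8639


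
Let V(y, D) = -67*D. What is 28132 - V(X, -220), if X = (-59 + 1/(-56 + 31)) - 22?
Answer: 13392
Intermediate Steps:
X = -2026/25 (X = (-59 + 1/(-25)) - 22 = (-59 - 1/25) - 22 = -1476/25 - 22 = -2026/25 ≈ -81.040)
28132 - V(X, -220) = 28132 - (-67)*(-220) = 28132 - 1*14740 = 28132 - 14740 = 13392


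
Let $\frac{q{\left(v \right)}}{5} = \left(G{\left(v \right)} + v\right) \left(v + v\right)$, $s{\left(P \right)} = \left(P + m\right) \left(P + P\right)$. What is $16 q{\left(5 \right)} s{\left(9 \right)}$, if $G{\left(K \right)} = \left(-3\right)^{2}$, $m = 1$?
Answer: $2016000$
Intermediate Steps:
$s{\left(P \right)} = 2 P \left(1 + P\right)$ ($s{\left(P \right)} = \left(P + 1\right) \left(P + P\right) = \left(1 + P\right) 2 P = 2 P \left(1 + P\right)$)
$G{\left(K \right)} = 9$
$q{\left(v \right)} = 10 v \left(9 + v\right)$ ($q{\left(v \right)} = 5 \left(9 + v\right) \left(v + v\right) = 5 \left(9 + v\right) 2 v = 5 \cdot 2 v \left(9 + v\right) = 10 v \left(9 + v\right)$)
$16 q{\left(5 \right)} s{\left(9 \right)} = 16 \cdot 10 \cdot 5 \left(9 + 5\right) 2 \cdot 9 \left(1 + 9\right) = 16 \cdot 10 \cdot 5 \cdot 14 \cdot 2 \cdot 9 \cdot 10 = 16 \cdot 700 \cdot 180 = 11200 \cdot 180 = 2016000$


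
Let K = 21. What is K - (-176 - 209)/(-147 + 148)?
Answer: 406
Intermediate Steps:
K - (-176 - 209)/(-147 + 148) = 21 - (-176 - 209)/(-147 + 148) = 21 - (-385)/1 = 21 - (-385) = 21 - 1*(-385) = 21 + 385 = 406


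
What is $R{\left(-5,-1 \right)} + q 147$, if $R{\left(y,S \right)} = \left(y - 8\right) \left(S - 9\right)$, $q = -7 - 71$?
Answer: $-11336$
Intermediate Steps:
$q = -78$ ($q = -7 - 71 = -78$)
$R{\left(y,S \right)} = \left(-9 + S\right) \left(-8 + y\right)$ ($R{\left(y,S \right)} = \left(-8 + y\right) \left(-9 + S\right) = \left(-9 + S\right) \left(-8 + y\right)$)
$R{\left(-5,-1 \right)} + q 147 = \left(72 - -45 - -8 - -5\right) - 11466 = \left(72 + 45 + 8 + 5\right) - 11466 = 130 - 11466 = -11336$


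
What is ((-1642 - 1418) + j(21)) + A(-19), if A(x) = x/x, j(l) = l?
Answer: -3038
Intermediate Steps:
A(x) = 1
((-1642 - 1418) + j(21)) + A(-19) = ((-1642 - 1418) + 21) + 1 = (-3060 + 21) + 1 = -3039 + 1 = -3038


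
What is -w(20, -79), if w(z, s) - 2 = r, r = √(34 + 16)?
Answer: -2 - 5*√2 ≈ -9.0711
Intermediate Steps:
r = 5*√2 (r = √50 = 5*√2 ≈ 7.0711)
w(z, s) = 2 + 5*√2
-w(20, -79) = -(2 + 5*√2) = -2 - 5*√2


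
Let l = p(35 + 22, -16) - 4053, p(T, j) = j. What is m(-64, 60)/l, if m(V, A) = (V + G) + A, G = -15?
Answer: 19/4069 ≈ 0.0046695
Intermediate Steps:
m(V, A) = -15 + A + V (m(V, A) = (V - 15) + A = (-15 + V) + A = -15 + A + V)
l = -4069 (l = -16 - 4053 = -4069)
m(-64, 60)/l = (-15 + 60 - 64)/(-4069) = -19*(-1/4069) = 19/4069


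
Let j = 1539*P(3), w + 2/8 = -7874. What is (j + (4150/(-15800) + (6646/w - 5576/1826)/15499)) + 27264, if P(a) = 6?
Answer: 5140397069154121967/140841528241524 ≈ 36498.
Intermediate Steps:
w = -31497/4 (w = -1/4 - 7874 = -31497/4 ≈ -7874.3)
j = 9234 (j = 1539*6 = 9234)
(j + (4150/(-15800) + (6646/w - 5576/1826)/15499)) + 27264 = (9234 + (4150/(-15800) + (6646/(-31497/4) - 5576/1826)/15499)) + 27264 = (9234 + (4150*(-1/15800) + (6646*(-4/31497) - 5576*1/1826)*(1/15499))) + 27264 = (9234 + (-83/316 + (-26584/31497 - 2788/913)*(1/15499))) + 27264 = (9234 + (-83/316 - 112084828/28756761*1/15499)) + 27264 = (9234 + (-83/316 - 112084828/445701038739)) + 27264 = (9234 - 37028605020985/140841528241524) + 27264 = 1300493643177211631/140841528241524 + 27264 = 5140397069154121967/140841528241524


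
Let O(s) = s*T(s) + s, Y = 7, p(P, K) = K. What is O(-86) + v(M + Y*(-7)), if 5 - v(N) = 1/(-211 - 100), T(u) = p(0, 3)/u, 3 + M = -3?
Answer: -24257/311 ≈ -77.997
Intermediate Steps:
M = -6 (M = -3 - 3 = -6)
T(u) = 3/u
v(N) = 1556/311 (v(N) = 5 - 1/(-211 - 100) = 5 - 1/(-311) = 5 - 1*(-1/311) = 5 + 1/311 = 1556/311)
O(s) = 3 + s (O(s) = s*(3/s) + s = 3 + s)
O(-86) + v(M + Y*(-7)) = (3 - 86) + 1556/311 = -83 + 1556/311 = -24257/311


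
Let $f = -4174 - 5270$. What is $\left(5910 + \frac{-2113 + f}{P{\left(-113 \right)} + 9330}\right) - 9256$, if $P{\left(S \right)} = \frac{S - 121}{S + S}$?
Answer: $- \frac{3529351763}{1054407} \approx -3347.2$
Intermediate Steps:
$f = -9444$
$P{\left(S \right)} = \frac{-121 + S}{2 S}$
$\left(5910 + \frac{-2113 + f}{P{\left(-113 \right)} + 9330}\right) - 9256 = \left(5910 + \frac{-2113 - 9444}{\frac{-121 - 113}{2 \left(-113\right)} + 9330}\right) - 9256 = \left(5910 - \frac{11557}{\frac{1}{2} \left(- \frac{1}{113}\right) \left(-234\right) + 9330}\right) - 9256 = \left(5910 - \frac{11557}{\frac{117}{113} + 9330}\right) - 9256 = \left(5910 - \frac{11557}{\frac{1054407}{113}}\right) - 9256 = \left(5910 - \frac{1305941}{1054407}\right) - 9256 = \frac{6230239429}{1054407} - 9256 = - \frac{3529351763}{1054407}$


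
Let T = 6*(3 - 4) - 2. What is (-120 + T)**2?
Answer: 16384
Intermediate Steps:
T = -8 (T = 6*(-1) - 2 = -6 - 2 = -8)
(-120 + T)**2 = (-120 - 8)**2 = (-128)**2 = 16384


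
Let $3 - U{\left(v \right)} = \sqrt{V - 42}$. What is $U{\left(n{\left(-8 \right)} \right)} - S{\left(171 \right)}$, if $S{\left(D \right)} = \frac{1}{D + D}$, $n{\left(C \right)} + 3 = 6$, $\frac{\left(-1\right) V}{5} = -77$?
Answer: $\frac{1025}{342} - 7 \sqrt{7} \approx -15.523$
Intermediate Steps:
$V = 385$ ($V = \left(-5\right) \left(-77\right) = 385$)
$n{\left(C \right)} = 3$ ($n{\left(C \right)} = -3 + 6 = 3$)
$S{\left(D \right)} = \frac{1}{2 D}$
$U{\left(v \right)} = 3 - 7 \sqrt{7}$ ($U{\left(v \right)} = 3 - \sqrt{385 - 42} = 3 - \sqrt{343} = 3 - 7 \sqrt{7}$)
$U{\left(n{\left(-8 \right)} \right)} - S{\left(171 \right)} = \left(3 - 7 \sqrt{7}\right) - \frac{1}{2 \cdot 171} = \left(3 - 7 \sqrt{7}\right) - \frac{1}{2} \cdot \frac{1}{171} = \left(3 - 7 \sqrt{7}\right) - \frac{1}{342} = \frac{1025}{342} - 7 \sqrt{7}$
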